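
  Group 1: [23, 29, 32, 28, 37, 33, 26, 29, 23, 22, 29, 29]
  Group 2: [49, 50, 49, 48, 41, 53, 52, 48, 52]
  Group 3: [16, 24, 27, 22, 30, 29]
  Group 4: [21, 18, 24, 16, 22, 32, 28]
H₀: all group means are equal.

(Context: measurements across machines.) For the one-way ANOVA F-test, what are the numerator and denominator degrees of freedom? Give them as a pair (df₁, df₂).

degrees of freedom = [3, 30]

k = 4 groups, N = 34 total
df = (k−1, N−k) = (4−1, 34−4) = (3, 30)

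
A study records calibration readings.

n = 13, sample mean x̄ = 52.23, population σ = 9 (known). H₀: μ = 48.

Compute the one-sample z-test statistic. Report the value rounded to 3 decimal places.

SE = σ/√n = 9/√13 = 2.4962
z = (x̄−μ₀)/SE = (52.23−48)/2.4962 = 1.6946

test statistic = 1.695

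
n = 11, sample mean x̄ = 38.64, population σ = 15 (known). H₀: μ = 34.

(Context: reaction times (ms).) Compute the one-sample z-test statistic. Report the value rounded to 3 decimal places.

test statistic = 1.026

SE = σ/√n = 15/√11 = 4.5227
z = (x̄−μ₀)/SE = (38.64−34)/4.5227 = 1.0259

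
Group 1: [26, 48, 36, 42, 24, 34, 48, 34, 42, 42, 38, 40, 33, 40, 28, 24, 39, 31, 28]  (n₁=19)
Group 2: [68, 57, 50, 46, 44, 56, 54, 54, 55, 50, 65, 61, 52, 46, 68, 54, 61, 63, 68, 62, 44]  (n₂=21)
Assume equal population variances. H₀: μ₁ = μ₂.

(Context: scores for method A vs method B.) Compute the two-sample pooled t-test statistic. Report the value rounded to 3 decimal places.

x̄₁=35.632, s₁=7.440, n₁=19
x̄₂=56.095, s₂=7.867, n₂=21
s_p² = [18·7.440² + 20·7.867²]/38 = 58.7955
SE = √(s_p²·(1/19+1/21)) = 2.4278
t = (35.632−56.095)/2.4278 = -8.4288
df = 38

test statistic = -8.429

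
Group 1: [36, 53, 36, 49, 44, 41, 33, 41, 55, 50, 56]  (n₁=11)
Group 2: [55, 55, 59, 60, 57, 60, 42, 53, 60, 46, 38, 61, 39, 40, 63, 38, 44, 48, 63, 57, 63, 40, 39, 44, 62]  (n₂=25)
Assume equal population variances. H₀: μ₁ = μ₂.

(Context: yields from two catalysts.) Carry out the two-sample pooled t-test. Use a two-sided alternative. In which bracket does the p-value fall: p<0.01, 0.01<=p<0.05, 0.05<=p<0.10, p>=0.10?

p-value bracket: 0.05<=p<0.10

x̄₁=44.909, s₁=8.154, n₁=11
x̄₂=51.440, s₂=9.452, n₂=25
s_p² = [10·8.154² + 24·9.452²]/34 = 82.6197
SE = √(s_p²·(1/11+1/25)) = 3.2887
t = (44.909−51.440)/3.2887 = -1.9859
df = 34
p-value (two-sided) = 0.05516
→ bracket: 0.05<=p<0.10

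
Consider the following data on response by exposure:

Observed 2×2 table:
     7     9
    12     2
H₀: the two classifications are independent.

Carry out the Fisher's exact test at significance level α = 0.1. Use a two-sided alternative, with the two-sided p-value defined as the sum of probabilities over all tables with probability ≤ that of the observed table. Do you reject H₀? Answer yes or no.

reject H₀: yes

Margins: r₁=16, r₂=14, c₁=19, c₂=11, n=30
p_obs = C(16,7)·C(14,12)/C(30,19); sum pmf over tables with pmf ≤ p_obs
p-value (two-sided) = 0.02589
At α=0.1: p < α → reject H₀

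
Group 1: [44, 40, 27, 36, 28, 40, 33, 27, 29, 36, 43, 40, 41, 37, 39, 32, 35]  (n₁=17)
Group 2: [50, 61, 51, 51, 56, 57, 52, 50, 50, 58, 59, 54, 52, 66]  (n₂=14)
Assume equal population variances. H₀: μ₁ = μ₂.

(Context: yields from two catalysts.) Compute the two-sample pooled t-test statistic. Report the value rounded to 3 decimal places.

x̄₁=35.706, s₁=5.565, n₁=17
x̄₂=54.786, s₂=4.902, n₂=14
s_p² = [16·5.565² + 13·4.902²]/29 = 27.8582
SE = √(s_p²·(1/17+1/14)) = 1.9049
t = (35.706−54.786)/1.9049 = -10.0163
df = 29

test statistic = -10.016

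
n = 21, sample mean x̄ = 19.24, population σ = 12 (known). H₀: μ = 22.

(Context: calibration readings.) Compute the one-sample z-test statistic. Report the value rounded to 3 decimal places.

test statistic = -1.054

SE = σ/√n = 12/√21 = 2.6186
z = (x̄−μ₀)/SE = (19.24−22)/2.6186 = -1.0540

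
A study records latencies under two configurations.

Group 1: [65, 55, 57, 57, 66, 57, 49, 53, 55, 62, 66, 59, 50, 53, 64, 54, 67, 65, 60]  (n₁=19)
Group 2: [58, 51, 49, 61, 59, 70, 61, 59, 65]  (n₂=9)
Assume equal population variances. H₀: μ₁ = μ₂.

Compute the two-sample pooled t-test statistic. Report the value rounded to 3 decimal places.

x̄₁=58.632, s₁=5.718, n₁=19
x̄₂=59.222, s₂=6.418, n₂=9
s_p² = [18·5.718² + 8·6.418²]/26 = 35.3068
SE = √(s_p²·(1/19+1/9)) = 2.4044
t = (58.632−59.222)/2.4044 = -0.2456
df = 26

test statistic = -0.246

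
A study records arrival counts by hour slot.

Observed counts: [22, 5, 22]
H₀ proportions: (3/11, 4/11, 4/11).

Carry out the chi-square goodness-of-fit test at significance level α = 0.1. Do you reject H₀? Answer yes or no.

reject H₀: yes

n = 49; E_i = n·p_i = [13.36, 17.82, 17.82]
χ² = (22−13.36)²/13.36 + (5−17.82)²/17.82 + (22−17.82)²/17.82 = 15.7840
df = 2
p-value (upper-tail) = 0.00037
At α=0.1: p < α → reject H₀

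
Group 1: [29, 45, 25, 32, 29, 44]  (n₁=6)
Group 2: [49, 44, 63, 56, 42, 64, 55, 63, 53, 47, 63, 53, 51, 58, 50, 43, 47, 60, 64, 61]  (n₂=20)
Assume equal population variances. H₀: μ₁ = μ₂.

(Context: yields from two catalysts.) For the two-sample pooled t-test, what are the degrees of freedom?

df = n₁ + n₂ − 2 = 6 + 20 − 2 = 24

degrees of freedom = 24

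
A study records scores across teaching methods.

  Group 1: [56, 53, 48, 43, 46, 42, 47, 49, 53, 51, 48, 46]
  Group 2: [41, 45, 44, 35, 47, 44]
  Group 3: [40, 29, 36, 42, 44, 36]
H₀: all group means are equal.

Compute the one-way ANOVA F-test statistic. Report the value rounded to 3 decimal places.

Group means [48.50, 42.67, 37.83], grand mean 44.375
SSB = Σnᵢ(x̄ᵢ−x̄)² = 478.458; SSW = ΣΣ(x−x̄ᵢ)² = 425.167
MSB = 478.458/2 = 239.2292; MSW = 425.167/21 = 20.2460
F = MSB/MSW = 11.8161
df = (2, 21)

test statistic = 11.816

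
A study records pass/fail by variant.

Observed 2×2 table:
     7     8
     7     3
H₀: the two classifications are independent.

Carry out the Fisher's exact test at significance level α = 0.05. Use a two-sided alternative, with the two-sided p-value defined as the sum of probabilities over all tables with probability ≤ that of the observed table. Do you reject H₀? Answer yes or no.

Margins: r₁=15, r₂=10, c₁=14, c₂=11, n=25
p_obs = C(15,7)·C(10,7)/C(25,14); sum pmf over tables with pmf ≤ p_obs
p-value (two-sided) = 0.41387
At α=0.05: p ≥ α → fail to reject H₀

reject H₀: no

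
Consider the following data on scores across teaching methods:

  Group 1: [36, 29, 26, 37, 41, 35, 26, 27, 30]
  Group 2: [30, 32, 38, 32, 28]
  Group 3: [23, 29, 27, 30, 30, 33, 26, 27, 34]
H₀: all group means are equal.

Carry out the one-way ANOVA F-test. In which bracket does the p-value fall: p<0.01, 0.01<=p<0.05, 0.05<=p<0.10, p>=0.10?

Group means [31.89, 32.00, 28.78], grand mean 30.696
SSB = Σnᵢ(x̄ᵢ−x̄)² = 54.425; SSW = ΣΣ(x−x̄ᵢ)² = 392.444
MSB = 54.425/2 = 27.2126; MSW = 392.444/20 = 19.6222
F = MSB/MSW = 1.3868
df = (2, 20)
p-value (upper-tail) = 0.27288
→ bracket: p>=0.10

p-value bracket: p>=0.10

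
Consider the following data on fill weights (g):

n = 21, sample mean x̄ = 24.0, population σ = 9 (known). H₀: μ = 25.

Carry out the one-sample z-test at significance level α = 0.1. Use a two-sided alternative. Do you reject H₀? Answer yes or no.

SE = σ/√n = 9/√21 = 1.9640
z = (x̄−μ₀)/SE = (24.0−25)/1.9640 = -0.5092
p-value (two-sided) = 0.61063
At α=0.1: p ≥ α → fail to reject H₀

reject H₀: no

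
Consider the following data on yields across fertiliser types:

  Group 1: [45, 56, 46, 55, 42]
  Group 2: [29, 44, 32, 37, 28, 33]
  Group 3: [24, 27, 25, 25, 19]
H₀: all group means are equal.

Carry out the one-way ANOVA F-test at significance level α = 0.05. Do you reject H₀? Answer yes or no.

reject H₀: yes

Group means [48.80, 33.83, 24.00], grand mean 35.438
SSB = Σnᵢ(x̄ᵢ−x̄)² = 1562.304; SSW = ΣΣ(x−x̄ᵢ)² = 369.633
MSB = 1562.304/2 = 781.1521; MSW = 369.633/13 = 28.4333
F = MSB/MSW = 27.4731
df = (2, 13)
p-value (upper-tail) = 0.00002
At α=0.05: p < α → reject H₀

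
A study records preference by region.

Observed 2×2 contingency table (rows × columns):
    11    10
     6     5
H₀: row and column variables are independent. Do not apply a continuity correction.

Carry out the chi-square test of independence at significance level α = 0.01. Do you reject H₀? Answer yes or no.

reject H₀: no

Row totals [21, 11], col totals [17, 15], n=32
χ² = (11−11.16)²/11.16 + (10−9.84)²/9.84 + (6−5.84)²/5.84 + (5−5.16)²/5.16 = 0.0136
df = 1
p-value (upper-tail) = 0.90723
At α=0.01: p ≥ α → fail to reject H₀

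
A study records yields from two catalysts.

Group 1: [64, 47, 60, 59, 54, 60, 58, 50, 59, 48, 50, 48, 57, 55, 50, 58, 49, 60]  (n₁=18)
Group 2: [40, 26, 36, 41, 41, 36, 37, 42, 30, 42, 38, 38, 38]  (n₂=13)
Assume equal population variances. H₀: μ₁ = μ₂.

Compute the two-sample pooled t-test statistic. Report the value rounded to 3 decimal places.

x̄₁=54.778, s₁=5.331, n₁=18
x̄₂=37.308, s₂=4.697, n₂=13
s_p² = [17·5.331² + 12·4.697²]/29 = 25.7890
SE = √(s_p²·(1/18+1/13)) = 1.8484
t = (54.778−37.308)/1.8484 = 9.4516
df = 29

test statistic = 9.452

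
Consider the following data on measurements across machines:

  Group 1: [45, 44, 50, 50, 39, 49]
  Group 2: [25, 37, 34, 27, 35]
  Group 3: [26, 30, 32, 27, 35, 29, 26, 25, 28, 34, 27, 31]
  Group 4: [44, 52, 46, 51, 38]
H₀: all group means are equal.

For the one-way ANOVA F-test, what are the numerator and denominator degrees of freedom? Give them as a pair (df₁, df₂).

k = 4 groups, N = 28 total
df = (k−1, N−k) = (4−1, 28−4) = (3, 24)

degrees of freedom = [3, 24]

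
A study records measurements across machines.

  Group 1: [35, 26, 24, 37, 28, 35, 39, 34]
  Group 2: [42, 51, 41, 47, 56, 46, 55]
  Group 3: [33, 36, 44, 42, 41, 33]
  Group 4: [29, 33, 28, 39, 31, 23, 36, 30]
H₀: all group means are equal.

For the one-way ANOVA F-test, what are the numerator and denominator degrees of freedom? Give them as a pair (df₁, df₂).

k = 4 groups, N = 29 total
df = (k−1, N−k) = (4−1, 29−4) = (3, 25)

degrees of freedom = [3, 25]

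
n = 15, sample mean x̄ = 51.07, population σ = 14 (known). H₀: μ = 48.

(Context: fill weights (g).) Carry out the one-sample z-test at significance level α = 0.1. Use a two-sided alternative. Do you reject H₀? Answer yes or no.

SE = σ/√n = 14/√15 = 3.6148
z = (x̄−μ₀)/SE = (51.07−48)/3.6148 = 0.8493
p-value (two-sided) = 0.39572
At α=0.1: p ≥ α → fail to reject H₀

reject H₀: no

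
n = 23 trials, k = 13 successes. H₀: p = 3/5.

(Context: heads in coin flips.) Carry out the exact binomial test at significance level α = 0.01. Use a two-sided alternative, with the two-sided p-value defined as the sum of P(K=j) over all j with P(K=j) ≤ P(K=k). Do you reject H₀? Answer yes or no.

Exact binomial: n=23, k=13, p₀=3/5=0.6000
P(X=j) = C(n,j)·p₀^j·(1−p₀)^(n−j); p = Σ P(X=j) over j with P(X=j) ≤ P(X=13)
p-value (two-sided) = 0.83213
At α=0.01: p ≥ α → fail to reject H₀

reject H₀: no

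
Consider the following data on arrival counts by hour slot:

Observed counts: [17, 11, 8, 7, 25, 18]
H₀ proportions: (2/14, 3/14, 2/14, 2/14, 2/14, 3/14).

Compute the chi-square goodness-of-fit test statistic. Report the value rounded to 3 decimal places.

test statistic = 21.740

n = 86; E_i = n·p_i = [12.29, 18.43, 12.29, 12.29, 12.29, 18.43]
χ² = (17−12.29)²/12.29 + (11−18.43)²/18.43 + (8−12.29)²/12.29 + (7−12.29)²/12.29 + (25−12.29)²/12.29 + (18−18.43)²/18.43 = 21.7403
df = 5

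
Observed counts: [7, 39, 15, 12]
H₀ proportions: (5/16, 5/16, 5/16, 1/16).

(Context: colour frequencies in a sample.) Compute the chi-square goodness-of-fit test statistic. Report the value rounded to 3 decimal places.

n = 73; E_i = n·p_i = [22.81, 22.81, 22.81, 4.56]
χ² = (7−22.81)²/22.81 + (39−22.81)²/22.81 + (15−22.81)²/22.81 + (12−4.56)²/4.56 = 37.2466
df = 3

test statistic = 37.247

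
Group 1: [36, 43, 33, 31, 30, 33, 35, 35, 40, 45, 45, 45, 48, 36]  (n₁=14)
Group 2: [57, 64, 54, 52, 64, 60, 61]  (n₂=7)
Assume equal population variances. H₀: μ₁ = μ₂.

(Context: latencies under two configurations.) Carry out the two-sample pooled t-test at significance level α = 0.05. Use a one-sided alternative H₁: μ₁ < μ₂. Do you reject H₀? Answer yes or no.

reject H₀: yes

x̄₁=38.214, s₁=5.977, n₁=14
x̄₂=58.857, s₂=4.706, n₂=7
s_p² = [13·5.977² + 6·4.706²]/19 = 31.4323
SE = √(s_p²·(1/14+1/7)) = 2.5953
t = (38.214−58.857)/2.5953 = -7.9540
df = 19
p-value (one-sided, H₁ less) = 0.00000
At α=0.05: p < α → reject H₀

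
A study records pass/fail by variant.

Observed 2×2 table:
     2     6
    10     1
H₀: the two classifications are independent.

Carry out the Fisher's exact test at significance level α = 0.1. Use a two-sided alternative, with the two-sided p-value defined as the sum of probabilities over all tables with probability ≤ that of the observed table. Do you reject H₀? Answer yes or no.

Margins: r₁=8, r₂=11, c₁=12, c₂=7, n=19
p_obs = C(8,2)·C(11,10)/C(19,12); sum pmf over tables with pmf ≤ p_obs
p-value (two-sided) = 0.00627
At α=0.1: p < α → reject H₀

reject H₀: yes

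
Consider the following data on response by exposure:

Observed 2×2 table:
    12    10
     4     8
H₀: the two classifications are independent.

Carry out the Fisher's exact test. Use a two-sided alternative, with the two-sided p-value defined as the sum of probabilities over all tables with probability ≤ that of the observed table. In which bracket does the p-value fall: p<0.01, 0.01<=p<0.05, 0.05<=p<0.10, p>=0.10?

Margins: r₁=22, r₂=12, c₁=16, c₂=18, n=34
p_obs = C(22,12)·C(12,4)/C(34,16); sum pmf over tables with pmf ≤ p_obs
p-value (two-sided) = 0.29665
→ bracket: p>=0.10

p-value bracket: p>=0.10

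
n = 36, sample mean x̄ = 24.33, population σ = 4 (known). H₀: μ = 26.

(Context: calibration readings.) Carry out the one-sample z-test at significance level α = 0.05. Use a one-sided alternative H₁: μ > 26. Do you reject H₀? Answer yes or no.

reject H₀: no

SE = σ/√n = 4/√36 = 0.6667
z = (x̄−μ₀)/SE = (24.33−26)/0.6667 = -2.5050
p-value (one-sided, H₁ greater) = 0.99388
At α=0.05: p ≥ α → fail to reject H₀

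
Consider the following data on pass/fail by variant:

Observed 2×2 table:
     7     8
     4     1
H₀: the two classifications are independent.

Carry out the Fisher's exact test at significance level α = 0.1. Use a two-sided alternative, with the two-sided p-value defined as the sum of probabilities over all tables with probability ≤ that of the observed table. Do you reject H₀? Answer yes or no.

Margins: r₁=15, r₂=5, c₁=11, c₂=9, n=20
p_obs = C(15,7)·C(5,4)/C(20,11); sum pmf over tables with pmf ≤ p_obs
p-value (two-sided) = 0.31889
At α=0.1: p ≥ α → fail to reject H₀

reject H₀: no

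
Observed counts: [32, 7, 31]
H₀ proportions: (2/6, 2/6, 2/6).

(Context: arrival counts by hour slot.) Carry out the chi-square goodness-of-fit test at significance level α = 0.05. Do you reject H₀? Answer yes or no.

reject H₀: yes

n = 70; E_i = n·p_i = [23.33, 23.33, 23.33]
χ² = (32−23.33)²/23.33 + (7−23.33)²/23.33 + (31−23.33)²/23.33 = 17.1714
df = 2
p-value (upper-tail) = 0.00019
At α=0.05: p < α → reject H₀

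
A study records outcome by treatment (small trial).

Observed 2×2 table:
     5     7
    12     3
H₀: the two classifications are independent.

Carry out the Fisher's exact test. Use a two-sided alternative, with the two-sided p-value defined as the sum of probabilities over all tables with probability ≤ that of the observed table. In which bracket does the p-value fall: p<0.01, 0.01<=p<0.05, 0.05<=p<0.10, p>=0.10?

p-value bracket: 0.05<=p<0.10

Margins: r₁=12, r₂=15, c₁=17, c₂=10, n=27
p_obs = C(12,5)·C(15,12)/C(27,17); sum pmf over tables with pmf ≤ p_obs
p-value (two-sided) = 0.05675
→ bracket: 0.05<=p<0.10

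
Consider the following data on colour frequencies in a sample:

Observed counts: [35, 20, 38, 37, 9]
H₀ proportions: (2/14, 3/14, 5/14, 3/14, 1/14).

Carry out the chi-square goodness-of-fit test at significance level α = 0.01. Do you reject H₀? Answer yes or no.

n = 139; E_i = n·p_i = [19.86, 29.79, 49.64, 29.79, 9.93]
χ² = (35−19.86)²/19.86 + (20−29.79)²/29.79 + (38−49.64)²/49.64 + (37−29.79)²/29.79 + (9−9.93)²/9.93 = 19.3276
df = 4
p-value (upper-tail) = 0.00068
At α=0.01: p < α → reject H₀

reject H₀: yes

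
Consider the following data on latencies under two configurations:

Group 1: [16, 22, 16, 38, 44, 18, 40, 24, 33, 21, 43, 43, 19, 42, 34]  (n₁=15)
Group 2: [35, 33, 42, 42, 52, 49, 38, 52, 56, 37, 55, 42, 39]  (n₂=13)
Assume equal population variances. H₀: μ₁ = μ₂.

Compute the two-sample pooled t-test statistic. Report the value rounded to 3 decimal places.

x̄₁=30.200, s₁=11.034, n₁=15
x̄₂=44.000, s₂=7.863, n₂=13
s_p² = [14·11.034² + 12·7.863²]/26 = 94.0923
SE = √(s_p²·(1/15+1/13)) = 3.6757
t = (30.200−44.000)/3.6757 = -3.7544
df = 26

test statistic = -3.754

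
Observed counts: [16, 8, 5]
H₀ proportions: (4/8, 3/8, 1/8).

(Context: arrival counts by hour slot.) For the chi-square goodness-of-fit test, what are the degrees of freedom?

df = k − 1 = 3 − 1 = 2

degrees of freedom = 2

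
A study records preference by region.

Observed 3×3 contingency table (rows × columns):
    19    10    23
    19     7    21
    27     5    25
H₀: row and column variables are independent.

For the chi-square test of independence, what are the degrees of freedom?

df = (r−1)(c−1) = (3−1)·(3−1) = 4

degrees of freedom = 4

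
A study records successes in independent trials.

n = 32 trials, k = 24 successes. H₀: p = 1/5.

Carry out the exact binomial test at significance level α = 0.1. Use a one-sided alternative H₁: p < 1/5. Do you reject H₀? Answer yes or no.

reject H₀: no

Exact binomial: n=32, k=24, p₀=1/5=0.2000
P(X≤24) from Σ C(n,i)·p₀^i·(1−p₀)^(n−i)
p-value (one-sided, H₁ less) = 1.00000
At α=0.1: p ≥ α → fail to reject H₀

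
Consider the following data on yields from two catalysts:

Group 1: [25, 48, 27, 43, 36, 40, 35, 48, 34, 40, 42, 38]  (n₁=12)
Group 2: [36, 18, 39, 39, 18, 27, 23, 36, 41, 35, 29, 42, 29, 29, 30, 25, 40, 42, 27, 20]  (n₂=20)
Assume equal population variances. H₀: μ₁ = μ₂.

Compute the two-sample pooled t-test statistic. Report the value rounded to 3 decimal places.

x̄₁=38.000, s₁=7.186, n₁=12
x̄₂=31.250, s₂=8.012, n₂=20
s_p² = [11·7.186² + 19·8.012²]/30 = 59.5917
SE = √(s_p²·(1/12+1/20)) = 2.8188
t = (38.000−31.250)/2.8188 = 2.3946
df = 30

test statistic = 2.395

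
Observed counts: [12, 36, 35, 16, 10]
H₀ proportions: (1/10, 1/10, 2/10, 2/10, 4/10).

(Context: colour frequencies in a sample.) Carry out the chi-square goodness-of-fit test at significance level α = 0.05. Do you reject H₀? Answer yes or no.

n = 109; E_i = n·p_i = [10.90, 10.90, 21.80, 21.80, 43.60]
χ² = (12−10.90)²/10.90 + (36−10.90)²/10.90 + (35−21.80)²/21.80 + (16−21.80)²/21.80 + (10−43.60)²/43.60 = 93.3394
df = 4
p-value (upper-tail) = 0.00000
At α=0.05: p < α → reject H₀

reject H₀: yes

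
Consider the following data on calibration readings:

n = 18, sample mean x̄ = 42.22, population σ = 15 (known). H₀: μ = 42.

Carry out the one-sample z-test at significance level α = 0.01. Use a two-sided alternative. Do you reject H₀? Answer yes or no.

SE = σ/√n = 15/√18 = 3.5355
z = (x̄−μ₀)/SE = (42.22−42)/3.5355 = 0.0622
p-value (two-sided) = 0.95038
At α=0.01: p ≥ α → fail to reject H₀

reject H₀: no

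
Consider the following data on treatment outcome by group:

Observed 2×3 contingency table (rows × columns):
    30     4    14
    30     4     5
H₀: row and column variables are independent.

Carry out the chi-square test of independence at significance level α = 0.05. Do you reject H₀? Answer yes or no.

Row totals [48, 39], col totals [60, 8, 19], n=87
χ² = (30−33.10)²/33.10 + (4−4.41)²/4.41 + (14−10.48)²/10.48 + (30−26.90)²/26.90 + (4−3.59)²/3.59 + (5−8.52)²/8.52 = 3.3682
df = 2
p-value (upper-tail) = 0.18561
At α=0.05: p ≥ α → fail to reject H₀

reject H₀: no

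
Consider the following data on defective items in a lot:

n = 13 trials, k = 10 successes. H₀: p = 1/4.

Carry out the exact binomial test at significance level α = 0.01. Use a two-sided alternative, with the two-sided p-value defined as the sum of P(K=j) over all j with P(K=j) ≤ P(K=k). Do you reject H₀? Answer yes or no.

reject H₀: yes

Exact binomial: n=13, k=10, p₀=1/4=0.2500
P(X=j) = C(n,j)·p₀^j·(1−p₀)^(n−j); p = Σ P(X=j) over j with P(X=j) ≤ P(X=10)
p-value (two-sided) = 0.00013
At α=0.01: p < α → reject H₀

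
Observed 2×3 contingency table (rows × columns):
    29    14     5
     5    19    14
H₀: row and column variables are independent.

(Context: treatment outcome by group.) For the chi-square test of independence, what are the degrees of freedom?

degrees of freedom = 2

df = (r−1)(c−1) = (2−1)·(3−1) = 2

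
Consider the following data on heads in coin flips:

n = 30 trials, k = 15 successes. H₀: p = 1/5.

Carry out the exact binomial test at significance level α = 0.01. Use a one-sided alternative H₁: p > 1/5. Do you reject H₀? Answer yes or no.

reject H₀: yes

Exact binomial: n=30, k=15, p₀=1/5=0.2000
P(X≥15) from Σ C(n,i)·p₀^i·(1−p₀)^(n−i)
p-value (one-sided, H₁ greater) = 0.00023
At α=0.01: p < α → reject H₀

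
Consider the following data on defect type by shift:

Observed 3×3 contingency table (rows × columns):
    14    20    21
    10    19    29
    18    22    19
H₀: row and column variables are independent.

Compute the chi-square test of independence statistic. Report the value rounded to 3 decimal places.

Row totals [55, 58, 59], col totals [42, 61, 69], n=172
χ² = (14−13.43)²/13.43 + (20−19.51)²/19.51 + (21−22.06)²/22.06 + (10−14.16)²/14.16 + (19−20.57)²/20.57 + (29−23.27)²/23.27 + (18−14.41)²/14.41 + (22−20.92)²/20.92 + (19−23.67)²/23.67 = 4.7160
df = 4

test statistic = 4.716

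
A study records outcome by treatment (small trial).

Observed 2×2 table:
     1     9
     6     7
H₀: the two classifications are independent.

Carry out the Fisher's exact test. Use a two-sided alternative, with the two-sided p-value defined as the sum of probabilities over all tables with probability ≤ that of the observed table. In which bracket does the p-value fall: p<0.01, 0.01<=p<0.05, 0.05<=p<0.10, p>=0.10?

p-value bracket: 0.05<=p<0.10

Margins: r₁=10, r₂=13, c₁=7, c₂=16, n=23
p_obs = C(10,1)·C(13,6)/C(23,7); sum pmf over tables with pmf ≤ p_obs
p-value (two-sided) = 0.08862
→ bracket: 0.05<=p<0.10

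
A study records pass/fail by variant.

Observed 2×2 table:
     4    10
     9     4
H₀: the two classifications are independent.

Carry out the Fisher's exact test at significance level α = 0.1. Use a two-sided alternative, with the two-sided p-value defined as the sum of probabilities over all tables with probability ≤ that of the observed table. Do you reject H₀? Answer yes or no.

Margins: r₁=14, r₂=13, c₁=13, c₂=14, n=27
p_obs = C(14,4)·C(13,9)/C(27,13); sum pmf over tables with pmf ≤ p_obs
p-value (two-sided) = 0.05698
At α=0.1: p < α → reject H₀

reject H₀: yes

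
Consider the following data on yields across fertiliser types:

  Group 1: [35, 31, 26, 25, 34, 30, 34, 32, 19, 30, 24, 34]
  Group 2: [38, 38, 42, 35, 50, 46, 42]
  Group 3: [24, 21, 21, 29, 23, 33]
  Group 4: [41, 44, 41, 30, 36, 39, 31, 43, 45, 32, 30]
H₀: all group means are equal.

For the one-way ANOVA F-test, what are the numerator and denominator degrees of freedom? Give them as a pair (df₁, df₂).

degrees of freedom = [3, 32]

k = 4 groups, N = 36 total
df = (k−1, N−k) = (4−1, 36−4) = (3, 32)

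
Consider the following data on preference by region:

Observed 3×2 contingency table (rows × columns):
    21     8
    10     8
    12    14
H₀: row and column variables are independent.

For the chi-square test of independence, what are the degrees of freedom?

df = (r−1)(c−1) = (3−1)·(2−1) = 2

degrees of freedom = 2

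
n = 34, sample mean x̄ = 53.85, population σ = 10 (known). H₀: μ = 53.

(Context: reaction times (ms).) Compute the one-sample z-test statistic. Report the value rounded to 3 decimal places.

test statistic = 0.496

SE = σ/√n = 10/√34 = 1.7150
z = (x̄−μ₀)/SE = (53.85−53)/1.7150 = 0.4956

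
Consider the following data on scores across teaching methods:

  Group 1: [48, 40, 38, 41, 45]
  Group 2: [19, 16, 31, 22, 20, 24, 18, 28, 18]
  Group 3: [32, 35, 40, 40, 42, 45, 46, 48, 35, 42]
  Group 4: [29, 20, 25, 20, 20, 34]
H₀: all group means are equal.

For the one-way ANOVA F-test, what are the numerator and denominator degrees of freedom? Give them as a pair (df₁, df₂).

k = 4 groups, N = 30 total
df = (k−1, N−k) = (4−1, 30−4) = (3, 26)

degrees of freedom = [3, 26]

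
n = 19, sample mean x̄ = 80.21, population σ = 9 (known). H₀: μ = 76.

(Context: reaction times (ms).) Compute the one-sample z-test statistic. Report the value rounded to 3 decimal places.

SE = σ/√n = 9/√19 = 2.0647
z = (x̄−μ₀)/SE = (80.21−76)/2.0647 = 2.0390

test statistic = 2.039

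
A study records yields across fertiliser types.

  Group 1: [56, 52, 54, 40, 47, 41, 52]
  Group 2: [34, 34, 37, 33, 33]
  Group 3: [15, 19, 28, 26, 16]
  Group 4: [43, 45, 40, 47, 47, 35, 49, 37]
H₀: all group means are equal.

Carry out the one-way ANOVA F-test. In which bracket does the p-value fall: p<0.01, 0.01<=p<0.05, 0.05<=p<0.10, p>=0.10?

Group means [48.86, 34.20, 20.80, 42.88], grand mean 38.400
SSB = Σnᵢ(x̄ᵢ−x̄)² = 2562.668; SSW = ΣΣ(x−x̄ᵢ)² = 571.332
MSB = 2562.668/3 = 854.2226; MSW = 571.332/21 = 27.2063
F = MSB/MSW = 31.3980
df = (3, 21)
p-value (upper-tail) = 0.00000
→ bracket: p<0.01

p-value bracket: p<0.01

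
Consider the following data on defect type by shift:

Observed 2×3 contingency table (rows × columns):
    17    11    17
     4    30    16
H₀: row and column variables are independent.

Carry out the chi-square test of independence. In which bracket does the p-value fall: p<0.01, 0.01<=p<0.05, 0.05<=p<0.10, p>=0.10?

Row totals [45, 50], col totals [21, 41, 33], n=95
χ² = (17−9.95)²/9.95 + (11−19.42)²/19.42 + (17−15.63)²/15.63 + (4−11.05)²/11.05 + (30−21.58)²/21.58 + (16−17.37)²/17.37 = 16.6658
df = 2
p-value (upper-tail) = 0.00024
→ bracket: p<0.01

p-value bracket: p<0.01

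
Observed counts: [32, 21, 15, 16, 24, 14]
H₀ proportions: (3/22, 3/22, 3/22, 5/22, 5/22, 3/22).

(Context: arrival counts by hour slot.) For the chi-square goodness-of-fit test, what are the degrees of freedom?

df = k − 1 = 6 − 1 = 5

degrees of freedom = 5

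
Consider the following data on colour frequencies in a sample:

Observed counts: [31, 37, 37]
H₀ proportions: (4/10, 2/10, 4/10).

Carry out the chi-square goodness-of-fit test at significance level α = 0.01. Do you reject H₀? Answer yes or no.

reject H₀: yes

n = 105; E_i = n·p_i = [42.00, 21.00, 42.00]
χ² = (31−42.00)²/42.00 + (37−21.00)²/21.00 + (37−42.00)²/42.00 = 15.6667
df = 2
p-value (upper-tail) = 0.00040
At α=0.01: p < α → reject H₀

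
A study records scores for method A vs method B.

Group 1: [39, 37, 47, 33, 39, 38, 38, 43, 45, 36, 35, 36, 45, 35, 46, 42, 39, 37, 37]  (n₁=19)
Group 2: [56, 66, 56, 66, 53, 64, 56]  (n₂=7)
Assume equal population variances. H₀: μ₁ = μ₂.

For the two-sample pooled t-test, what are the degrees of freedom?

degrees of freedom = 24

df = n₁ + n₂ − 2 = 19 + 7 − 2 = 24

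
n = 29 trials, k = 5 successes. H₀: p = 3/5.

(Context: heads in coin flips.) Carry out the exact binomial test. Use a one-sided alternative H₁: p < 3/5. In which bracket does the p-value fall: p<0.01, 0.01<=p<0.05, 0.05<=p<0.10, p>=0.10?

Exact binomial: n=29, k=5, p₀=3/5=0.6000
P(X≤5) from Σ C(n,i)·p₀^i·(1−p₀)^(n−i)
p-value (one-sided, H₁ less) = 0.00000
→ bracket: p<0.01

p-value bracket: p<0.01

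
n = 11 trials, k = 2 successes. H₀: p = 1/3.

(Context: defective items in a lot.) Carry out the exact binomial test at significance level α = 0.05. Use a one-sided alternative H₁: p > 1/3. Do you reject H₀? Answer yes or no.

reject H₀: no

Exact binomial: n=11, k=2, p₀=1/3=0.3333
P(X≥2) from Σ C(n,i)·p₀^i·(1−p₀)^(n−i)
p-value (one-sided, H₁ greater) = 0.92485
At α=0.05: p ≥ α → fail to reject H₀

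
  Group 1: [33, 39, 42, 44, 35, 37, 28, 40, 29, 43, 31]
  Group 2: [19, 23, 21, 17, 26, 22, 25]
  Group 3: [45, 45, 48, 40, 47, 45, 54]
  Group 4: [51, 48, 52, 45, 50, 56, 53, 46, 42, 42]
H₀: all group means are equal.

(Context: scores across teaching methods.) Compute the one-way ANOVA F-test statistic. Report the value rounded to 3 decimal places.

Group means [36.45, 21.86, 46.29, 48.50], grand mean 38.943
SSB = Σnᵢ(x̄ᵢ−x̄)² = 3402.373; SSW = ΣΣ(x−x̄ᵢ)² = 689.513
MSB = 3402.373/3 = 1134.1242; MSW = 689.513/31 = 22.2424
F = MSB/MSW = 50.9894
df = (3, 31)

test statistic = 50.989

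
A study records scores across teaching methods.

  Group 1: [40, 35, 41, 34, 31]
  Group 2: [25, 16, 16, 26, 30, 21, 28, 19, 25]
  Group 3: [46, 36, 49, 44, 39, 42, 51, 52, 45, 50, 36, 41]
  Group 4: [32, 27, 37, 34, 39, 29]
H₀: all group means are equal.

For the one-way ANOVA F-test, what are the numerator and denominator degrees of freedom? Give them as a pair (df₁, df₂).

k = 4 groups, N = 32 total
df = (k−1, N−k) = (4−1, 32−4) = (3, 28)

degrees of freedom = [3, 28]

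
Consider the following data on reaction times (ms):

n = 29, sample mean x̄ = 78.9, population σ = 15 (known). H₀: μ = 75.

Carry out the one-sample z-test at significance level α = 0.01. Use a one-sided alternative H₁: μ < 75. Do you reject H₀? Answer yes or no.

reject H₀: no

SE = σ/√n = 15/√29 = 2.7854
z = (x̄−μ₀)/SE = (78.9−75)/2.7854 = 1.4001
p-value (one-sided, H₁ less) = 0.91926
At α=0.01: p ≥ α → fail to reject H₀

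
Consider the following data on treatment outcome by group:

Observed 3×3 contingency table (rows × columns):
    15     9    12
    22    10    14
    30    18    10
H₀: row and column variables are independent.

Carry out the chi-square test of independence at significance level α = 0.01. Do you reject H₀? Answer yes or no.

reject H₀: no

Row totals [36, 46, 58], col totals [67, 37, 36], n=140
χ² = (15−17.23)²/17.23 + (9−9.51)²/9.51 + (12−9.26)²/9.26 + (22−22.01)²/22.01 + (10−12.16)²/12.16 + (14−11.83)²/11.83 + (30−27.76)²/27.76 + (18−15.33)²/15.33 + (10−14.91)²/14.91 = 4.1762
df = 4
p-value (upper-tail) = 0.38268
At α=0.01: p ≥ α → fail to reject H₀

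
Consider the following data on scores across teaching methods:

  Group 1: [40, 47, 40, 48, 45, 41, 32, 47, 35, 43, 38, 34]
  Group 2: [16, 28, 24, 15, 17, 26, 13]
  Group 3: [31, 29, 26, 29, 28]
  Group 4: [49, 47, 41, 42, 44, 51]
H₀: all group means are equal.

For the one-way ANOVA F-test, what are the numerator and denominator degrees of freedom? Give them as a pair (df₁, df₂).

k = 4 groups, N = 30 total
df = (k−1, N−k) = (4−1, 30−4) = (3, 26)

degrees of freedom = [3, 26]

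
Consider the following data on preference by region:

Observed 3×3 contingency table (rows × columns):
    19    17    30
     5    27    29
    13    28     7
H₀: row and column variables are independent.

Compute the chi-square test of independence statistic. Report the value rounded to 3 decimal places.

test statistic = 24.270

Row totals [66, 61, 48], col totals [37, 72, 66], n=175
χ² = (19−13.95)²/13.95 + (17−27.15)²/27.15 + (30−24.89)²/24.89 + (5−12.90)²/12.90 + (27−25.10)²/25.10 + (29−23.01)²/23.01 + (13−10.15)²/10.15 + (28−19.75)²/19.75 + (7−18.10)²/18.10 = 24.2702
df = 4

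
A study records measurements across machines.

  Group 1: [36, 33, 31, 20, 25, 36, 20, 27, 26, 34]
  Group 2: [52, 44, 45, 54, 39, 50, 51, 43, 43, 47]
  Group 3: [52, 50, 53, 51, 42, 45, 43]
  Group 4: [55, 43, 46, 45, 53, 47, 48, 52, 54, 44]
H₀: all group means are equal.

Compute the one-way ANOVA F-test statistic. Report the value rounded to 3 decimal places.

Group means [28.80, 46.80, 48.00, 48.70], grand mean 42.676
SSB = Σnᵢ(x̄ᵢ−x̄)² = 2656.808; SSW = ΣΣ(x−x̄ᵢ)² = 841.300
MSB = 2656.808/3 = 885.6027; MSW = 841.300/33 = 25.4939
F = MSB/MSW = 34.7378
df = (3, 33)

test statistic = 34.738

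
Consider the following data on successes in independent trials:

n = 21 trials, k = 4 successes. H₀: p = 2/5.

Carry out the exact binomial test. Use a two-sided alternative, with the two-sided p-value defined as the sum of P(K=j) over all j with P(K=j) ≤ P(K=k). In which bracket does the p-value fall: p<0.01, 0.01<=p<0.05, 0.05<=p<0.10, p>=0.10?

Exact binomial: n=21, k=4, p₀=2/5=0.4000
P(X=j) = C(n,j)·p₀^j·(1−p₀)^(n−j); p = Σ P(X=j) over j with P(X=j) ≤ P(X=4)
p-value (two-sided) = 0.07218
→ bracket: 0.05<=p<0.10

p-value bracket: 0.05<=p<0.10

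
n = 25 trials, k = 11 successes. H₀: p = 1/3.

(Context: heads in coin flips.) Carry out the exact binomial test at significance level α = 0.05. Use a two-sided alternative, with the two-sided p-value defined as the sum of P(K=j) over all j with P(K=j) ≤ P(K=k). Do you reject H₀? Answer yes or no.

Exact binomial: n=25, k=11, p₀=1/3=0.3333
P(X=j) = C(n,j)·p₀^j·(1−p₀)^(n−j); p = Σ P(X=j) over j with P(X=j) ≤ P(X=11)
p-value (two-sided) = 0.28994
At α=0.05: p ≥ α → fail to reject H₀

reject H₀: no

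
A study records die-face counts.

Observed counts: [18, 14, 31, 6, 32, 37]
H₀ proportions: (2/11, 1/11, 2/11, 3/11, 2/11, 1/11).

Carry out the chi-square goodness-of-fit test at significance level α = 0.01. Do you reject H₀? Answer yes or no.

n = 138; E_i = n·p_i = [25.09, 12.55, 25.09, 37.64, 25.09, 12.55]
χ² = (18−25.09)²/25.09 + (14−12.55)²/12.55 + (31−25.09)²/25.09 + (6−37.64)²/37.64 + (32−25.09)²/25.09 + (37−12.55)²/12.55 = 79.7283
df = 5
p-value (upper-tail) = 0.00000
At α=0.01: p < α → reject H₀

reject H₀: yes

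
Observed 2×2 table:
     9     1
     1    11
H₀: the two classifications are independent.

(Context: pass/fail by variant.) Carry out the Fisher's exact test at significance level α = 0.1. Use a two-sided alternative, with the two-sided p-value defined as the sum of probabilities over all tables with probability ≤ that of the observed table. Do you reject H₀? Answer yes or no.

reject H₀: yes

Margins: r₁=10, r₂=12, c₁=10, c₂=12, n=22
p_obs = C(10,9)·C(12,1)/C(22,10); sum pmf over tables with pmf ≤ p_obs
p-value (two-sided) = 0.00029
At α=0.1: p < α → reject H₀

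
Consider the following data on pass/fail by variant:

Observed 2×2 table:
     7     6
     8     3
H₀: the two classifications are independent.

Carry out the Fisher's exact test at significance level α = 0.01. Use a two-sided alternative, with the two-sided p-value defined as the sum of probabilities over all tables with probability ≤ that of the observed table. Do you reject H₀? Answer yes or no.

reject H₀: no

Margins: r₁=13, r₂=11, c₁=15, c₂=9, n=24
p_obs = C(13,7)·C(11,8)/C(24,15); sum pmf over tables with pmf ≤ p_obs
p-value (two-sided) = 0.42253
At α=0.01: p ≥ α → fail to reject H₀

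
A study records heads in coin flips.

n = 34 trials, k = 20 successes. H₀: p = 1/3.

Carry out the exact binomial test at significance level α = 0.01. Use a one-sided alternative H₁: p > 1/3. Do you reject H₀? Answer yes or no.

Exact binomial: n=34, k=20, p₀=1/3=0.3333
P(X≥20) from Σ C(n,i)·p₀^i·(1−p₀)^(n−i)
p-value (one-sided, H₁ greater) = 0.00200
At α=0.01: p < α → reject H₀

reject H₀: yes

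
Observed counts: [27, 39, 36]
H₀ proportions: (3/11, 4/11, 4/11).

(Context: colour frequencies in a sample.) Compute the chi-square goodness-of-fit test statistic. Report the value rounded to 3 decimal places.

n = 102; E_i = n·p_i = [27.82, 37.09, 37.09]
χ² = (27−27.82)²/27.82 + (39−37.09)²/37.09 + (36−37.09)²/37.09 = 0.1544
df = 2

test statistic = 0.154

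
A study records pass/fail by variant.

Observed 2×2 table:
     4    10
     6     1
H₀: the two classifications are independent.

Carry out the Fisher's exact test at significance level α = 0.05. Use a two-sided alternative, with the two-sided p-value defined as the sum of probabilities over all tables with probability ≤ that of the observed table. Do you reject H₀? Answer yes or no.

reject H₀: yes

Margins: r₁=14, r₂=7, c₁=10, c₂=11, n=21
p_obs = C(14,4)·C(7,6)/C(21,10); sum pmf over tables with pmf ≤ p_obs
p-value (two-sided) = 0.02374
At α=0.05: p < α → reject H₀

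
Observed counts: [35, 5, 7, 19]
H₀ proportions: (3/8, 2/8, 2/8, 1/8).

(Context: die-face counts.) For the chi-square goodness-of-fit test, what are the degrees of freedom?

df = k − 1 = 4 − 1 = 3

degrees of freedom = 3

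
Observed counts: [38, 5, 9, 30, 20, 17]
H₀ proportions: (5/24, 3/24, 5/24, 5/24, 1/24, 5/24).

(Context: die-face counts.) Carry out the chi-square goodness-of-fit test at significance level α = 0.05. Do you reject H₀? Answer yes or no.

reject H₀: yes

n = 119; E_i = n·p_i = [24.79, 14.88, 24.79, 24.79, 4.96, 24.79]
χ² = (38−24.79)²/24.79 + (5−14.88)²/14.88 + (9−24.79)²/24.79 + (30−24.79)²/24.79 + (20−4.96)²/4.96 + (17−24.79)²/24.79 = 72.8252
df = 5
p-value (upper-tail) = 0.00000
At α=0.05: p < α → reject H₀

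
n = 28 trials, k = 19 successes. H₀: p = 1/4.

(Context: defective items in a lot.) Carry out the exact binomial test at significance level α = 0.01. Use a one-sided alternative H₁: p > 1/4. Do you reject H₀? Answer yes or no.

Exact binomial: n=28, k=19, p₀=1/4=0.2500
P(X≥19) from Σ C(n,i)·p₀^i·(1−p₀)^(n−i)
p-value (one-sided, H₁ greater) = 0.00000
At α=0.01: p < α → reject H₀

reject H₀: yes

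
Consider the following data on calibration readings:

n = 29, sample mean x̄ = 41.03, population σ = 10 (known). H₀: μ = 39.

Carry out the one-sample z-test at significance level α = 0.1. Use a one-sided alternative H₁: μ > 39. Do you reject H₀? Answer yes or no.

SE = σ/√n = 10/√29 = 1.8570
z = (x̄−μ₀)/SE = (41.03−39)/1.8570 = 1.0932
p-value (one-sided, H₁ greater) = 0.13716
At α=0.1: p ≥ α → fail to reject H₀

reject H₀: no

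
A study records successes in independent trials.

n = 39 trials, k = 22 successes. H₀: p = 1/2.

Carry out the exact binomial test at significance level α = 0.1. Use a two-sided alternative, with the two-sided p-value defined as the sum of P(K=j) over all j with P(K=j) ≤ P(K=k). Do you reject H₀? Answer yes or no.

reject H₀: no

Exact binomial: n=39, k=22, p₀=1/2=0.5000
P(X=j) = C(n,j)·p₀^j·(1−p₀)^(n−j); p = Σ P(X=j) over j with P(X=j) ≤ P(X=22)
p-value (two-sided) = 0.52240
At α=0.1: p ≥ α → fail to reject H₀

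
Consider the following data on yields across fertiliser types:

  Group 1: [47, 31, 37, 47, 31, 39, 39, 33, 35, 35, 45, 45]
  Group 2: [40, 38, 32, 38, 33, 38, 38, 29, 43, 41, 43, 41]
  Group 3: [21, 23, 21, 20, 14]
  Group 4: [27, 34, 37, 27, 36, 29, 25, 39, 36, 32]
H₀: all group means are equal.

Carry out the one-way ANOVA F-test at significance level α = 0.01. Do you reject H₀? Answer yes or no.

reject H₀: yes

Group means [38.67, 37.83, 19.80, 32.20], grand mean 34.333
SSB = Σnᵢ(x̄ᵢ−x̄)² = 1473.933; SSW = ΣΣ(x−x̄ᵢ)² = 876.733
MSB = 1473.933/3 = 491.3111; MSW = 876.733/35 = 25.0495
F = MSB/MSW = 19.6136
df = (3, 35)
p-value (upper-tail) = 0.00000
At α=0.01: p < α → reject H₀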